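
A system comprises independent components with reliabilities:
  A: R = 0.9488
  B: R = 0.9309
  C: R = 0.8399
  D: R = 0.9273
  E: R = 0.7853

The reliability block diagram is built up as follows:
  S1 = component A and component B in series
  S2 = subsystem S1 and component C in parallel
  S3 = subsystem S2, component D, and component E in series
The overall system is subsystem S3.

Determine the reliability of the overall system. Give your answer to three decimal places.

0.715

Series (A and B): 0.94880 × 0.93090 = 0.88324
Parallel ([0.88324] and C): 1 − (1 − 0.88324)(1 − 0.83990) = 0.98131
Series ([0.98131], D, and E): 0.98131 × 0.92730 × 0.78530 = 0.715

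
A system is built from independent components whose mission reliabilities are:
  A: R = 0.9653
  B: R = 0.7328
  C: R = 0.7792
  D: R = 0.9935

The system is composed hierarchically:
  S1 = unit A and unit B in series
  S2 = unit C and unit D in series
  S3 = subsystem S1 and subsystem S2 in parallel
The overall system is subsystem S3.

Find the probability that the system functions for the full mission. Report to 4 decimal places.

Series (A and B): 0.965300 × 0.732800 = 0.707372
Series (C and D): 0.779200 × 0.993500 = 0.774135
Parallel ([0.707372] and [0.774135]): 1 − (1 − 0.707372)(1 − 0.774135) = 0.9339

0.9339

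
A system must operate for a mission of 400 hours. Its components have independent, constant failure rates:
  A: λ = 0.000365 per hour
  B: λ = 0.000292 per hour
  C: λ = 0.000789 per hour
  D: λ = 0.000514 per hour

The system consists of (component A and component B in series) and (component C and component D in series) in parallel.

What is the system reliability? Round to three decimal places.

0.906

R(A) = exp(−0.000365 × 400) = 0.86416
R(B) = exp(−0.000292 × 400) = 0.88976
R(C) = exp(−0.000789 × 400) = 0.72935
R(D) = exp(−0.000514 × 400) = 0.81416
Series (A and B): 0.86416 × 0.88976 = 0.76890
Series (C and D): 0.72935 × 0.81416 = 0.59381
Parallel ([0.76890] and [0.59381]): 1 − (1 − 0.76890)(1 − 0.59381) = 0.906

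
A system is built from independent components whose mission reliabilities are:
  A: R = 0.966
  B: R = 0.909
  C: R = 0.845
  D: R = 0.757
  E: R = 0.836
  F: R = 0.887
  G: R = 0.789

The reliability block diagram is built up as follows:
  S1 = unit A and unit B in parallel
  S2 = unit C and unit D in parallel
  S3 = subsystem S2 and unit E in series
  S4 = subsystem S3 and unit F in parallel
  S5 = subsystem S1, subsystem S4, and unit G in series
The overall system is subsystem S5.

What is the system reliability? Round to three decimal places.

0.769

Parallel (A and B): 1 − (1 − 0.96600)(1 − 0.90900) = 0.99691
Parallel (C and D): 1 − (1 − 0.84500)(1 − 0.75700) = 0.96234
Series ([0.96234] and E): 0.96234 × 0.83600 = 0.80452
Parallel ([0.80452] and F): 1 − (1 − 0.80452)(1 − 0.88700) = 0.97791
Series ([0.99691], [0.97791], and G): 0.99691 × 0.97791 × 0.78900 = 0.769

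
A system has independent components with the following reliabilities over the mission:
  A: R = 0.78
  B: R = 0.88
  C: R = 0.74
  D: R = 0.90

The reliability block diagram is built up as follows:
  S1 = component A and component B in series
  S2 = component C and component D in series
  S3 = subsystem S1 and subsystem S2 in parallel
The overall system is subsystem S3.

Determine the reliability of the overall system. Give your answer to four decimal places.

Series (A and B): 0.780000 × 0.880000 = 0.686400
Series (C and D): 0.740000 × 0.900000 = 0.666000
Parallel ([0.686400] and [0.666000]): 1 − (1 − 0.686400)(1 − 0.666000) = 0.8953

0.8953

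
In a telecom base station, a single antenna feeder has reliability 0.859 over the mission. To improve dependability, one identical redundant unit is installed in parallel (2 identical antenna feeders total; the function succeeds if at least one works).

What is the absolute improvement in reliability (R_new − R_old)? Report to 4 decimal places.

0.1211

R_before = 0.859
R_after = 1 − (1 − 0.859)^2 = 0.9801
ΔR = 0.9801 − 0.859 = 0.1211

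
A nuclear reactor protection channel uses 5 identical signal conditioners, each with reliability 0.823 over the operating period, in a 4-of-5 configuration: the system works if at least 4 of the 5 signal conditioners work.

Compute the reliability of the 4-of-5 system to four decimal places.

R = Σ_{i=4}^{5} C(5,i) p^i (1−p)^{5−i} with p = 0.823
C(5,4)·0.823^4·0.177^1 = 0.406015
C(5,5)·0.823^5·0.177^0 = 0.377571
Sum = 0.7836

0.7836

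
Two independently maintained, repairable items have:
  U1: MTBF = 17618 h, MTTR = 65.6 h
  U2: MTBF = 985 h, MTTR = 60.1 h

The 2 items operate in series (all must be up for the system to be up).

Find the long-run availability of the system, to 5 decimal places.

A(U1) = MTBF/(MTBF+MTTR) = 17618/(17618+65.6) = 0.996290
A(U2) = MTBF/(MTBF+MTTR) = 985/(985+60.1) = 0.942494
Series availability: 0.996290 × 0.942494 = 0.93900

0.93900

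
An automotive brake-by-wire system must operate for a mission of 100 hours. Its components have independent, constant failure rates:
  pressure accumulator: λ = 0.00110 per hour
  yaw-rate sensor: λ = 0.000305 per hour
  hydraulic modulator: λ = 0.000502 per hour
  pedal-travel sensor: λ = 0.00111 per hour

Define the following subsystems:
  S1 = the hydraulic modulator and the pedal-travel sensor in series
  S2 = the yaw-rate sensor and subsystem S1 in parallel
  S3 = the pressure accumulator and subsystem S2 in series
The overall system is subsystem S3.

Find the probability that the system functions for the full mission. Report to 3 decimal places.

R(pressure accumulator) = exp(−0.00110 × 100) = 0.89583
R(yaw-rate sensor) = exp(−0.000305 × 100) = 0.96996
R(hydraulic modulator) = exp(−0.000502 × 100) = 0.95104
R(pedal-travel sensor) = exp(−0.00111 × 100) = 0.89494
Series (hydraulic modulator and pedal-travel sensor): 0.95104 × 0.89494 = 0.85112
Parallel (yaw-rate sensor and [0.85112]): 1 − (1 − 0.96996)(1 − 0.85112) = 0.99553
Series (pressure accumulator and [0.99553]): 0.89583 × 0.99553 = 0.892

0.892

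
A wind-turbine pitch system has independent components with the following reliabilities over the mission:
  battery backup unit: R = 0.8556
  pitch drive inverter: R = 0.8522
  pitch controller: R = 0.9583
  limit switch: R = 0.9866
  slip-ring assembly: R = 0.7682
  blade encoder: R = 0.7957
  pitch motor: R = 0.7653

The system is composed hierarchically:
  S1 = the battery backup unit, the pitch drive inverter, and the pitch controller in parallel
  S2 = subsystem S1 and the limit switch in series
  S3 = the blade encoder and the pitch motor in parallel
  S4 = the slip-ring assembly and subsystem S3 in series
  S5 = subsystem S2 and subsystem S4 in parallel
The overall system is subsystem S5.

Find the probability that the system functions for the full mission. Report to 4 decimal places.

0.9962

Parallel (battery backup unit, pitch drive inverter, and pitch controller): 1 − (1 − 0.855600)(1 − 0.852200)(1 − 0.958300) = 0.999110
Series ([0.999110] and limit switch): 0.999110 × 0.986600 = 0.985722
Parallel (blade encoder and pitch motor): 1 − (1 − 0.795700)(1 − 0.765300) = 0.952051
Series (slip-ring assembly and [0.952051]): 0.768200 × 0.952051 = 0.731366
Parallel ([0.985722] and [0.731366]): 1 − (1 − 0.985722)(1 − 0.731366) = 0.9962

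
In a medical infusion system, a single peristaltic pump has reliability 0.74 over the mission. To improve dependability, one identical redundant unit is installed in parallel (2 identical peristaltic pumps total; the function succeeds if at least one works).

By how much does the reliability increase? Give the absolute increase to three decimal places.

0.192

R_before = 0.74
R_after = 1 − (1 − 0.74)^2 = 0.932
ΔR = 0.932 − 0.74 = 0.192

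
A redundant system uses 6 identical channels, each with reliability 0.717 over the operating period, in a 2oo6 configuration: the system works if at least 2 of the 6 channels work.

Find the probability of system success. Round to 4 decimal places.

R = Σ_{i=2}^{6} C(6,i) p^i (1−p)^{6−i} with p = 0.717
C(6,2)·0.717^2·0.283^4 = 0.049462
C(6,3)·0.717^3·0.283^3 = 0.167089
C(6,4)·0.717^4·0.283^2 = 0.317498
C(6,5)·0.717^5·0.283^1 = 0.321761
C(6,6)·0.717^6·0.283^0 = 0.135867
Sum = 0.9917

0.9917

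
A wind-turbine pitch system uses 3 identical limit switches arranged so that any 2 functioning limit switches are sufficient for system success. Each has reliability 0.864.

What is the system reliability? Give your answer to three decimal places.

0.950

R = Σ_{i=2}^{3} C(3,i) p^i (1−p)^{3−i} with p = 0.864
C(3,2)·0.864^2·0.136^1 = 0.30457
C(3,3)·0.864^3·0.136^0 = 0.64497
Sum = 0.950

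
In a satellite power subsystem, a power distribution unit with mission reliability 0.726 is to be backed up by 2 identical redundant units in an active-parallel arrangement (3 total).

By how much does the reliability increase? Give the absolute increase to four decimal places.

R_before = 0.726
R_after = 1 − (1 − 0.726)^3 = 0.9794
ΔR = 0.9794 − 0.726 = 0.2534

0.2534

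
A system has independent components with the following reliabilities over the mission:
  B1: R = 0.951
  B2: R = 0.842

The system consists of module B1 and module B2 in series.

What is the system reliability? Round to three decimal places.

0.801

Series (B1 and B2): 0.95100 × 0.84200 = 0.801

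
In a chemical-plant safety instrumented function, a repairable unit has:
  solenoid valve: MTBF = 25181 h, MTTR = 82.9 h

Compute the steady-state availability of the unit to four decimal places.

A(solenoid valve) = MTBF/(MTBF+MTTR) = 25181/(25181+82.9) = 0.9967

0.9967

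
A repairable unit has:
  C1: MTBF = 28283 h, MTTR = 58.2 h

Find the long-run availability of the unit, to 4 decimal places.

A(C1) = MTBF/(MTBF+MTTR) = 28283/(28283+58.2) = 0.9979

0.9979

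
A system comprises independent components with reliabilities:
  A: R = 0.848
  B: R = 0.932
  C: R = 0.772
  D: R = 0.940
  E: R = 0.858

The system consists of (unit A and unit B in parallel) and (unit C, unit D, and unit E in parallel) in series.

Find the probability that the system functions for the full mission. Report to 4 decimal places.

0.9877

Parallel (A and B): 1 − (1 − 0.848000)(1 − 0.932000) = 0.989664
Parallel (C, D, and E): 1 − (1 − 0.772000)(1 − 0.940000)(1 − 0.858000) = 0.998057
Series ([0.989664] and [0.998057]): 0.989664 × 0.998057 = 0.9877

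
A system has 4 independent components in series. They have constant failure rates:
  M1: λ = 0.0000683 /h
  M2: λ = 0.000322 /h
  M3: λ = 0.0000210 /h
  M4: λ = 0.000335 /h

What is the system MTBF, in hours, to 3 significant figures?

Series of exponential components: λ_sys = Σ λ_i
λ_sys = 0.0000683 + 0.000322 + 0.0000210 + 0.000335 = 7.4630e-04 /h
MTBF = 1 / λ_sys = 1340 h

1340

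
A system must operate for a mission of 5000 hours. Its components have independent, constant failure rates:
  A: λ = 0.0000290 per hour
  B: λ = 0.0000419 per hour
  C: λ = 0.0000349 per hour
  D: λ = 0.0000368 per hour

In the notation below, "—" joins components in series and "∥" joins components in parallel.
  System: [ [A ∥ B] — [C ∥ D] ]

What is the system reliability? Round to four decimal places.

R(A) = exp(−0.0000290 × 5000) = 0.865022
R(B) = exp(−0.0000419 × 5000) = 0.810990
R(C) = exp(−0.0000349 × 5000) = 0.839877
R(D) = exp(−0.0000368 × 5000) = 0.831936
Parallel (A and B): 1 − (1 − 0.865022)(1 − 0.810990) = 0.974488
Parallel (C and D): 1 − (1 − 0.839877)(1 − 0.831936) = 0.973089
Series ([0.974488] and [0.973089]): 0.974488 × 0.973089 = 0.9483

0.9483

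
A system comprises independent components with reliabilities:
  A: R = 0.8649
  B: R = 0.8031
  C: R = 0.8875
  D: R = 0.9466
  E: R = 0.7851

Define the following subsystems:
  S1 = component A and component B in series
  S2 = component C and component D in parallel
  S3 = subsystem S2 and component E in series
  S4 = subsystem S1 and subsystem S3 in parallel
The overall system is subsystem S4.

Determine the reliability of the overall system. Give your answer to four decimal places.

Series (A and B): 0.864900 × 0.803100 = 0.694601
Parallel (C and D): 1 − (1 − 0.887500)(1 − 0.946600) = 0.993993
Series ([0.993993] and E): 0.993993 × 0.785100 = 0.780384
Parallel ([0.694601] and [0.780384]): 1 − (1 − 0.694601)(1 − 0.780384) = 0.9329

0.9329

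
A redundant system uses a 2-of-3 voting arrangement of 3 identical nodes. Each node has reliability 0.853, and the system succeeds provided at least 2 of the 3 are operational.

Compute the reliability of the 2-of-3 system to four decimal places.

R = Σ_{i=2}^{3} C(3,i) p^i (1−p)^{3−i} with p = 0.853
C(3,2)·0.853^2·0.147^1 = 0.320876
C(3,3)·0.853^3·0.147^0 = 0.620650
Sum = 0.9415

0.9415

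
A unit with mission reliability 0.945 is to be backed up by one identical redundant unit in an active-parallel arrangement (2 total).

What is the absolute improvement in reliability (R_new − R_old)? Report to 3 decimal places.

0.052

R_before = 0.945
R_after = 1 − (1 − 0.945)^2 = 0.997
ΔR = 0.997 − 0.945 = 0.052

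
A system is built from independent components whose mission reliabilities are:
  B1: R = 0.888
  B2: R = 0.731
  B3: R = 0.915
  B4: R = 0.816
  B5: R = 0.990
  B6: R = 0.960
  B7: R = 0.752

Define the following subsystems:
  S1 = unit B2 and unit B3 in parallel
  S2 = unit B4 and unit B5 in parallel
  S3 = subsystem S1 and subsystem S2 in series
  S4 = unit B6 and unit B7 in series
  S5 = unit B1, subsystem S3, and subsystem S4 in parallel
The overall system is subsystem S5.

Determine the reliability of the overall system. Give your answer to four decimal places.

Parallel (B2 and B3): 1 − (1 − 0.731000)(1 − 0.915000) = 0.977135
Parallel (B4 and B5): 1 − (1 − 0.816000)(1 − 0.990000) = 0.998160
Series ([0.977135] and [0.998160]): 0.977135 × 0.998160 = 0.975337
Series (B6 and B7): 0.960000 × 0.752000 = 0.721920
Parallel (B1, [0.975337], and [0.721920]): 1 − (1 − 0.888000)(1 − 0.975337)(1 − 0.721920) = 0.9992

0.9992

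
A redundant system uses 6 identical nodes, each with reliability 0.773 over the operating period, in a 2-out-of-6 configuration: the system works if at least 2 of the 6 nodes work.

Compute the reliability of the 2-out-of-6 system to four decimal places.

R = Σ_{i=2}^{6} C(6,i) p^i (1−p)^{6−i} with p = 0.773
C(6,2)·0.773^2·0.227^4 = 0.023799
C(6,3)·0.773^3·0.227^3 = 0.108055
C(6,4)·0.773^4·0.227^2 = 0.275969
C(6,5)·0.773^5·0.227^1 = 0.375902
C(6,6)·0.773^6·0.227^0 = 0.213342
Sum = 0.9971

0.9971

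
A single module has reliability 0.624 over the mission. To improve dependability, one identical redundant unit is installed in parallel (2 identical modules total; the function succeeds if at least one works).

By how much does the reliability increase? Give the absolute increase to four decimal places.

R_before = 0.624
R_after = 1 − (1 − 0.624)^2 = 0.8586
ΔR = 0.8586 − 0.624 = 0.2346

0.2346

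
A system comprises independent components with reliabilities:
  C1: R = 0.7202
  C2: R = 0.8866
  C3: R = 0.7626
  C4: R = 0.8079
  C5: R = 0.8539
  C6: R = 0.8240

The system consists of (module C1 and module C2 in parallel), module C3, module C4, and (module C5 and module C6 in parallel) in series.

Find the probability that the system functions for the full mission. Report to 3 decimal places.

Parallel (C1 and C2): 1 − (1 − 0.72020)(1 − 0.88660) = 0.96827
Parallel (C5 and C6): 1 − (1 − 0.85390)(1 − 0.82400) = 0.97429
Series ([0.96827], C3, C4, and [0.97429]): 0.96827 × 0.76260 × 0.80790 × 0.97429 = 0.581

0.581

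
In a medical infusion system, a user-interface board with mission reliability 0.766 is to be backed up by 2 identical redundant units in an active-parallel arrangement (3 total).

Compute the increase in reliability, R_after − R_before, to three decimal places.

0.221

R_before = 0.766
R_after = 1 − (1 − 0.766)^3 = 0.987
ΔR = 0.987 − 0.766 = 0.221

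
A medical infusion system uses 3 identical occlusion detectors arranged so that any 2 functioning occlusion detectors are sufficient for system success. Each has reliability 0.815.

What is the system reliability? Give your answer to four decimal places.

0.9100

R = Σ_{i=2}^{3} C(3,i) p^i (1−p)^{3−i} with p = 0.815
C(3,2)·0.815^2·0.185^1 = 0.368645
C(3,3)·0.815^3·0.185^0 = 0.541343
Sum = 0.9100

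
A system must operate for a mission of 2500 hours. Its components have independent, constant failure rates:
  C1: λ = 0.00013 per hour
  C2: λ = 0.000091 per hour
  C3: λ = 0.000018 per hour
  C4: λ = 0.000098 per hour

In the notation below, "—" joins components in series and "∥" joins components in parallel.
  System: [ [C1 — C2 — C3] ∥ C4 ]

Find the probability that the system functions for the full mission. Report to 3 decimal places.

R(C1) = exp(−0.00013 × 2500) = 0.72253
R(C2) = exp(−0.000091 × 2500) = 0.79652
R(C3) = exp(−0.000018 × 2500) = 0.95600
R(C4) = exp(−0.000098 × 2500) = 0.78270
Series (C1, C2, and C3): 0.72253 × 0.79652 × 0.95600 = 0.55019
Parallel ([0.55019] and C4): 1 − (1 − 0.55019)(1 − 0.78270) = 0.902

0.902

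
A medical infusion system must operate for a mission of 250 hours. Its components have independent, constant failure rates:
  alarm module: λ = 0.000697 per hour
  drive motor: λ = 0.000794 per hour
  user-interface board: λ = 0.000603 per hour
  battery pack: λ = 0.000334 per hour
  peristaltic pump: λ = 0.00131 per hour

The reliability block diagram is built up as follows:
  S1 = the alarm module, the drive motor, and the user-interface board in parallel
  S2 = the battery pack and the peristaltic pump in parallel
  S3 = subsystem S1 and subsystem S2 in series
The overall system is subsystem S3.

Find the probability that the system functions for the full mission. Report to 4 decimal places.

0.9737

R(alarm module) = exp(−0.000697 × 250) = 0.840087
R(drive motor) = exp(−0.000794 × 250) = 0.819960
R(user-interface board) = exp(−0.000603 × 250) = 0.860063
R(battery pack) = exp(−0.000334 × 250) = 0.919891
R(peristaltic pump) = exp(−0.00131 × 250) = 0.720723
Parallel (alarm module, drive motor, and user-interface board): 1 − (1 − 0.840087)(1 − 0.819960)(1 − 0.860063) = 0.995971
Parallel (battery pack and peristaltic pump): 1 − (1 − 0.919891)(1 − 0.720723) = 0.977627
Series ([0.995971] and [0.977627]): 0.995971 × 0.977627 = 0.9737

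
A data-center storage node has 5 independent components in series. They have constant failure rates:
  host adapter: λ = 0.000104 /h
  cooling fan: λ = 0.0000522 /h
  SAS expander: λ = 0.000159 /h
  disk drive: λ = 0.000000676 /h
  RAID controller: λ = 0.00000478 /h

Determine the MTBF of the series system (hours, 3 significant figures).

Series of exponential components: λ_sys = Σ λ_i
λ_sys = 0.000104 + 0.0000522 + 0.000159 + 0.000000676 + 0.00000478 = 3.2066e-04 /h
MTBF = 1 / λ_sys = 3120 h

3120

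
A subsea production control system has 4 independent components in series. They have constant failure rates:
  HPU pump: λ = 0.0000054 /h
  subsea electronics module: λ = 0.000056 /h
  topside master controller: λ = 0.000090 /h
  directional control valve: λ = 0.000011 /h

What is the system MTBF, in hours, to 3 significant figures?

Series of exponential components: λ_sys = Σ λ_i
λ_sys = 0.0000054 + 0.000056 + 0.000090 + 0.000011 = 1.6240e-04 /h
MTBF = 1 / λ_sys = 6160 h

6160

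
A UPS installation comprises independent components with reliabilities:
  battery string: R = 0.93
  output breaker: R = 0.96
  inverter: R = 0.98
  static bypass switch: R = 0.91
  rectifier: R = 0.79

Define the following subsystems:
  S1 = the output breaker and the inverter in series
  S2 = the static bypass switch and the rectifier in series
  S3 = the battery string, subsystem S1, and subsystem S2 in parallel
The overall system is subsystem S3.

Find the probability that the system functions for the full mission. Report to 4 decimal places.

0.9988

Series (output breaker and inverter): 0.960000 × 0.980000 = 0.940800
Series (static bypass switch and rectifier): 0.910000 × 0.790000 = 0.718900
Parallel (battery string, [0.940800], and [0.718900]): 1 − (1 − 0.930000)(1 − 0.940800)(1 − 0.718900) = 0.9988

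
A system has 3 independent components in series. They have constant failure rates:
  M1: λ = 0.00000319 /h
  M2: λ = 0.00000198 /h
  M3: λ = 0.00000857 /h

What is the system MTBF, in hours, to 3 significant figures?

Series of exponential components: λ_sys = Σ λ_i
λ_sys = 0.00000319 + 0.00000198 + 0.00000857 = 1.3740e-05 /h
MTBF = 1 / λ_sys = 72800 h

72800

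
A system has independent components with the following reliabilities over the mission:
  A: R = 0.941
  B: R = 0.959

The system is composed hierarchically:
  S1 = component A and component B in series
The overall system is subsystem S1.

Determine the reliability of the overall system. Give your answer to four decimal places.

Series (A and B): 0.941000 × 0.959000 = 0.9024

0.9024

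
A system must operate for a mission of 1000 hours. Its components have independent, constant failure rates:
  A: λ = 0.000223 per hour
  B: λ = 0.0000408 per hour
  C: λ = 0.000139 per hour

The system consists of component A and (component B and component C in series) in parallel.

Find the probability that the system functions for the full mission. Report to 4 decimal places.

0.9671

R(A) = exp(−0.000223 × 1000) = 0.800115
R(B) = exp(−0.0000408 × 1000) = 0.960021
R(C) = exp(−0.000139 × 1000) = 0.870228
Series (B and C): 0.960021 × 0.870228 = 0.835437
Parallel (A and [0.835437]): 1 − (1 − 0.800115)(1 − 0.835437) = 0.9671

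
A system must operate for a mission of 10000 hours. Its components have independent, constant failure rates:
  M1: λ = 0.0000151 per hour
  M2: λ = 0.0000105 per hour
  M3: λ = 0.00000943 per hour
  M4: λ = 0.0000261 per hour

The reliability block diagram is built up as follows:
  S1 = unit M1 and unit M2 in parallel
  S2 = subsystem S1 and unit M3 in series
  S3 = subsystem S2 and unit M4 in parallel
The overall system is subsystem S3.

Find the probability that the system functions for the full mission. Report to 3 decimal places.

0.976

R(M1) = exp(−0.0000151 × 10000) = 0.85985
R(M2) = exp(−0.0000105 × 10000) = 0.90032
R(M3) = exp(−0.00000943 × 10000) = 0.91001
R(M4) = exp(−0.0000261 × 10000) = 0.77028
Parallel (M1 and M2): 1 − (1 − 0.85985)(1 − 0.90032) = 0.98603
Series ([0.98603] and M3): 0.98603 × 0.91001 = 0.89730
Parallel ([0.89730] and M4): 1 − (1 − 0.89730)(1 − 0.77028) = 0.976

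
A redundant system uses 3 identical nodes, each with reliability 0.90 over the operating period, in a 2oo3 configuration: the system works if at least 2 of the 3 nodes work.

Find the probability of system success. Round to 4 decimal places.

R = Σ_{i=2}^{3} C(3,i) p^i (1−p)^{3−i} with p = 0.90
C(3,2)·0.90^2·0.10^1 = 0.243000
C(3,3)·0.90^3·0.10^0 = 0.729000
Sum = 0.9720

0.9720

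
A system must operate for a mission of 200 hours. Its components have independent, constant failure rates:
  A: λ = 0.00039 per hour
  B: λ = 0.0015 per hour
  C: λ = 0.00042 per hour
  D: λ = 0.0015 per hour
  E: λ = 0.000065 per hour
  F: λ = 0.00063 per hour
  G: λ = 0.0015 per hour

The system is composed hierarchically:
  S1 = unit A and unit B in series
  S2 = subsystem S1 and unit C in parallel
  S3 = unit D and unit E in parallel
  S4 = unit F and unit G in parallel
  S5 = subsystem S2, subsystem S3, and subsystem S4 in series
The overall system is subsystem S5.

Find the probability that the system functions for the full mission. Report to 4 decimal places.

R(A) = exp(−0.00039 × 200) = 0.924964
R(B) = exp(−0.0015 × 200) = 0.740818
R(C) = exp(−0.00042 × 200) = 0.919431
R(D) = exp(−0.0015 × 200) = 0.740818
R(E) = exp(−0.000065 × 200) = 0.987084
R(F) = exp(−0.00063 × 200) = 0.881615
R(G) = exp(−0.0015 × 200) = 0.740818
Series (A and B): 0.924964 × 0.740818 = 0.685230
Parallel ([0.685230] and C): 1 − (1 − 0.685230)(1 − 0.919431) = 0.974639
Parallel (D and E): 1 − (1 − 0.740818)(1 − 0.987084) = 0.996652
Parallel (F and G): 1 − (1 − 0.881615)(1 − 0.740818) = 0.969317
Series ([0.974639], [0.996652], and [0.969317]): 0.974639 × 0.996652 × 0.969317 = 0.9416

0.9416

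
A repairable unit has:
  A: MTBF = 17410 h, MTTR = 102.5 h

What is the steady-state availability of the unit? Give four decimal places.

A(A) = MTBF/(MTBF+MTTR) = 17410/(17410+102.5) = 0.9941

0.9941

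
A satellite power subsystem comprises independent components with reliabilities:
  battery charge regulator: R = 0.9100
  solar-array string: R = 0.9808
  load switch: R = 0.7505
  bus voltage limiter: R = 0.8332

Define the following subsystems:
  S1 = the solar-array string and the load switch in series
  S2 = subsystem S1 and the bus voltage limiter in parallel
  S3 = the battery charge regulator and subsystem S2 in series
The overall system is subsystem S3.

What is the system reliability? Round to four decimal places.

0.8699

Series (solar-array string and load switch): 0.980800 × 0.750500 = 0.736090
Parallel ([0.736090] and bus voltage limiter): 1 − (1 − 0.736090)(1 − 0.833200) = 0.955980
Series (battery charge regulator and [0.955980]): 0.910000 × 0.955980 = 0.8699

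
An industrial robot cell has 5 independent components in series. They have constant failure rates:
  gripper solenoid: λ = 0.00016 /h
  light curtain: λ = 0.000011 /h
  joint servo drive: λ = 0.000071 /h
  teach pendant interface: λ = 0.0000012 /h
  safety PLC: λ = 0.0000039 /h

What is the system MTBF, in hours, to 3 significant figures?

4050

Series of exponential components: λ_sys = Σ λ_i
λ_sys = 0.00016 + 0.000011 + 0.000071 + 0.0000012 + 0.0000039 = 2.4710e-04 /h
MTBF = 1 / λ_sys = 4050 h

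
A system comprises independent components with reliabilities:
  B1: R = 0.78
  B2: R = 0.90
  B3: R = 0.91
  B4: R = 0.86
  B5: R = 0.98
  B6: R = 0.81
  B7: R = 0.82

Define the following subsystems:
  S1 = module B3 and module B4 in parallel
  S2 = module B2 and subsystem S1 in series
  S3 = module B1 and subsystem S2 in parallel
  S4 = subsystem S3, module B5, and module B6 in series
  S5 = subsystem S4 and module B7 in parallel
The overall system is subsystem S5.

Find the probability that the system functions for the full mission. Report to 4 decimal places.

0.9594

Parallel (B3 and B4): 1 − (1 − 0.910000)(1 − 0.860000) = 0.987400
Series (B2 and [0.987400]): 0.900000 × 0.987400 = 0.888660
Parallel (B1 and [0.888660]): 1 − (1 − 0.780000)(1 − 0.888660) = 0.975505
Series ([0.975505], B5, and B6): 0.975505 × 0.980000 × 0.810000 = 0.774356
Parallel ([0.774356] and B7): 1 − (1 − 0.774356)(1 − 0.820000) = 0.9594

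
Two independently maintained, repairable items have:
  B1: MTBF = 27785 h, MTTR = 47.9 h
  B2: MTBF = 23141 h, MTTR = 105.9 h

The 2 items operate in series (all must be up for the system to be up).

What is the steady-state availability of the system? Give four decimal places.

A(B1) = MTBF/(MTBF+MTTR) = 27785/(27785+47.9) = 0.998279
A(B2) = MTBF/(MTBF+MTTR) = 23141/(23141+105.9) = 0.995445
Series availability: 0.998279 × 0.995445 = 0.9937

0.9937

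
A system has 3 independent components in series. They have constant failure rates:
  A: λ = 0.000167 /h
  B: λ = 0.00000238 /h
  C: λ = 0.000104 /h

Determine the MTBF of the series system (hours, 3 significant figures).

Series of exponential components: λ_sys = Σ λ_i
λ_sys = 0.000167 + 0.00000238 + 0.000104 = 2.7338e-04 /h
MTBF = 1 / λ_sys = 3660 h

3660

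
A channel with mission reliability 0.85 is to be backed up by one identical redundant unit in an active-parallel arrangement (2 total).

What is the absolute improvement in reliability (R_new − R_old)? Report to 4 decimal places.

R_before = 0.85
R_after = 1 − (1 − 0.85)^2 = 0.9775
ΔR = 0.9775 − 0.85 = 0.1275

0.1275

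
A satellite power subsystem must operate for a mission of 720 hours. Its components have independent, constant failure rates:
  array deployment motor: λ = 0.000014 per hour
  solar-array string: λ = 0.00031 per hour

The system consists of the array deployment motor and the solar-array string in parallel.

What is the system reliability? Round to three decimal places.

R(array deployment motor) = exp(−0.000014 × 720) = 0.98997
R(solar-array string) = exp(−0.00031 × 720) = 0.79995
Parallel (array deployment motor and solar-array string): 1 − (1 − 0.98997)(1 − 0.79995) = 0.998

0.998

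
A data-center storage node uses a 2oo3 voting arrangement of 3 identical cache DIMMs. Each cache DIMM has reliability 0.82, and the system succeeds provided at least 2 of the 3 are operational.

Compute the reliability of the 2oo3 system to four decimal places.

R = Σ_{i=2}^{3} C(3,i) p^i (1−p)^{3−i} with p = 0.82
C(3,2)·0.82^2·0.18^1 = 0.363096
C(3,3)·0.82^3·0.18^0 = 0.551368
Sum = 0.9145

0.9145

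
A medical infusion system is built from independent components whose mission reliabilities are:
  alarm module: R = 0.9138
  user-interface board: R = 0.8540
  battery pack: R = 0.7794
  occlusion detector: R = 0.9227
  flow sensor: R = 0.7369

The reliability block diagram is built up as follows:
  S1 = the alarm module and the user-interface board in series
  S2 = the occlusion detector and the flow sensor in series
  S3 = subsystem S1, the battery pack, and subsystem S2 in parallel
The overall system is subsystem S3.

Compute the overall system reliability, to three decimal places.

0.984

Series (alarm module and user-interface board): 0.91380 × 0.85400 = 0.78039
Series (occlusion detector and flow sensor): 0.92270 × 0.73690 = 0.67994
Parallel ([0.78039], battery pack, and [0.67994]): 1 − (1 − 0.78039)(1 − 0.77940)(1 − 0.67994) = 0.984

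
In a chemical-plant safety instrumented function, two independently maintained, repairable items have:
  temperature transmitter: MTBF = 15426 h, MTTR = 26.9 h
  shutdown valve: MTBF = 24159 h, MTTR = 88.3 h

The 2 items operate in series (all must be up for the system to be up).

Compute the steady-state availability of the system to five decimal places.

0.99462

A(temperature transmitter) = MTBF/(MTBF+MTTR) = 15426/(15426+26.9) = 0.998259
A(shutdown valve) = MTBF/(MTBF+MTTR) = 24159/(24159+88.3) = 0.996358
Series availability: 0.998259 × 0.996358 = 0.99462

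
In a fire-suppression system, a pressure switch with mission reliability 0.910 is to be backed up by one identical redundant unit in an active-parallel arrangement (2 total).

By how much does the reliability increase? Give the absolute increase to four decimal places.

R_before = 0.910
R_after = 1 − (1 − 0.910)^2 = 0.9919
ΔR = 0.9919 − 0.910 = 0.0819

0.0819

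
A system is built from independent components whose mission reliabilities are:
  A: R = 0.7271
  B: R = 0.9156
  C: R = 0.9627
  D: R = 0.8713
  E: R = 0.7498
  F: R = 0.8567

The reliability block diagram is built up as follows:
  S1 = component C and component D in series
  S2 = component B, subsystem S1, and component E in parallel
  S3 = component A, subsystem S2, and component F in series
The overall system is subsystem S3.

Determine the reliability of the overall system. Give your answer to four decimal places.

Series (C and D): 0.962700 × 0.871300 = 0.838801
Parallel (B, [0.838801], and E): 1 − (1 − 0.915600)(1 − 0.838801)(1 − 0.749800) = 0.996596
Series (A, [0.996596], and F): 0.727100 × 0.996596 × 0.856700 = 0.6208

0.6208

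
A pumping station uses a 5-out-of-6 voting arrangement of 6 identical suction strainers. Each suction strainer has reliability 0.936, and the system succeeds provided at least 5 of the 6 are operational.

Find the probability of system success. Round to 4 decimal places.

0.9483

R = Σ_{i=5}^{6} C(6,i) p^i (1−p)^{6−i} with p = 0.936
C(6,5)·0.936^5·0.064^1 = 0.275874
C(6,6)·0.936^6·0.064^0 = 0.672442
Sum = 0.9483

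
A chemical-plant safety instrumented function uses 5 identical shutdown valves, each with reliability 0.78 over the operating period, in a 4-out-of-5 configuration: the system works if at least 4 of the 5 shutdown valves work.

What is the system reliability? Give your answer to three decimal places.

0.696

R = Σ_{i=4}^{5} C(5,i) p^i (1−p)^{5−i} with p = 0.78
C(5,4)·0.78^4·0.22^1 = 0.40717
C(5,5)·0.78^5·0.22^0 = 0.28872
Sum = 0.696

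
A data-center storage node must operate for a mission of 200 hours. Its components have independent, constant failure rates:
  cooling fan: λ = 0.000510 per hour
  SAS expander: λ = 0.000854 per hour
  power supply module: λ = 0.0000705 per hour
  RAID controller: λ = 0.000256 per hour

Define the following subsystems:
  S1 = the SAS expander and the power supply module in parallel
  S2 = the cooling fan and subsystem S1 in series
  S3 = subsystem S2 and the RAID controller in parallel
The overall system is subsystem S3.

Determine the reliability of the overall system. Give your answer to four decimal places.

R(cooling fan) = exp(−0.000510 × 200) = 0.903030
R(SAS expander) = exp(−0.000854 × 200) = 0.842990
R(power supply module) = exp(−0.0000705 × 200) = 0.985999
R(RAID controller) = exp(−0.000256 × 200) = 0.950089
Parallel (SAS expander and power supply module): 1 − (1 − 0.842990)(1 − 0.985999) = 0.997802
Series (cooling fan and [0.997802]): 0.903030 × 0.997802 = 0.901045
Parallel ([0.901045] and RAID controller): 1 − (1 − 0.901045)(1 − 0.950089) = 0.9951

0.9951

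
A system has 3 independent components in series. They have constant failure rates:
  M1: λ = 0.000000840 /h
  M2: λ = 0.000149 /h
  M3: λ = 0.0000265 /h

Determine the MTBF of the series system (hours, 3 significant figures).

Series of exponential components: λ_sys = Σ λ_i
λ_sys = 0.000000840 + 0.000149 + 0.0000265 = 1.7634e-04 /h
MTBF = 1 / λ_sys = 5670 h

5670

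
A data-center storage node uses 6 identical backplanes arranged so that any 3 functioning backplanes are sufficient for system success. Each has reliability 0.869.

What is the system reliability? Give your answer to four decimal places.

0.9965

R = Σ_{i=3}^{6} C(6,i) p^i (1−p)^{6−i} with p = 0.869
C(6,3)·0.869^3·0.131^3 = 0.029506
C(6,4)·0.869^4·0.131^2 = 0.146796
C(6,5)·0.869^5·0.131^1 = 0.389513
C(6,6)·0.869^6·0.131^0 = 0.430644
Sum = 0.9965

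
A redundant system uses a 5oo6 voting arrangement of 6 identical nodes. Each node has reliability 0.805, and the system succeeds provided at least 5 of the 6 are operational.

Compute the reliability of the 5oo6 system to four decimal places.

R = Σ_{i=5}^{6} C(6,i) p^i (1−p)^{6−i} with p = 0.805
C(6,5)·0.805^5·0.195^1 = 0.395517
C(6,6)·0.805^6·0.195^0 = 0.272129
Sum = 0.6676

0.6676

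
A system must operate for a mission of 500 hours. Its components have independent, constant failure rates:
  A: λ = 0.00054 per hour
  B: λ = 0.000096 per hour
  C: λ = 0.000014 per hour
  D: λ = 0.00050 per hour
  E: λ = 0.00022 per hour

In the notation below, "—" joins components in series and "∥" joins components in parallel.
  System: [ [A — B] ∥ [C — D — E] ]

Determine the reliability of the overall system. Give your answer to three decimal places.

R(A) = exp(−0.00054 × 500) = 0.76338
R(B) = exp(−0.000096 × 500) = 0.95313
R(C) = exp(−0.000014 × 500) = 0.99302
R(D) = exp(−0.00050 × 500) = 0.77880
R(E) = exp(−0.00022 × 500) = 0.89583
Series (A and B): 0.76338 × 0.95313 = 0.72760
Series (C, D, and E): 0.99302 × 0.77880 × 0.89583 = 0.69280
Parallel ([0.72760] and [0.69280]): 1 − (1 − 0.72760)(1 − 0.69280) = 0.916

0.916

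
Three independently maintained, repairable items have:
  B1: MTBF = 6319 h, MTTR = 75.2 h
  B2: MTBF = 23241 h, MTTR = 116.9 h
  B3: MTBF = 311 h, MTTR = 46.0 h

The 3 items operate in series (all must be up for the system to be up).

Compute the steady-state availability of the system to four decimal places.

A(B1) = MTBF/(MTBF+MTTR) = 6319/(6319+75.2) = 0.988239
A(B2) = MTBF/(MTBF+MTTR) = 23241/(23241+116.9) = 0.994995
A(B3) = MTBF/(MTBF+MTTR) = 311/(311+46.0) = 0.871148
Series availability: 0.988239 × 0.994995 × 0.871148 = 0.8566

0.8566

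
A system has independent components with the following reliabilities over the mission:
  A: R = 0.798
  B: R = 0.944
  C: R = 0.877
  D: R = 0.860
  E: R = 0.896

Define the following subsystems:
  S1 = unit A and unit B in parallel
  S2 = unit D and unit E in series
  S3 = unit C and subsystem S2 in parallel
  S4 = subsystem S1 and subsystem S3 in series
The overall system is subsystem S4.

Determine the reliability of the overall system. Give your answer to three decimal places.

0.961

Parallel (A and B): 1 − (1 − 0.79800)(1 − 0.94400) = 0.98869
Series (D and E): 0.86000 × 0.89600 = 0.77056
Parallel (C and [0.77056]): 1 − (1 − 0.87700)(1 − 0.77056) = 0.97178
Series ([0.98869] and [0.97178]): 0.98869 × 0.97178 = 0.961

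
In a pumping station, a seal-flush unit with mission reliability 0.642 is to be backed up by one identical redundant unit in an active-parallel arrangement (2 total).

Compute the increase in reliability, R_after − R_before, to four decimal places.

0.2298

R_before = 0.642
R_after = 1 − (1 − 0.642)^2 = 0.8718
ΔR = 0.8718 − 0.642 = 0.2298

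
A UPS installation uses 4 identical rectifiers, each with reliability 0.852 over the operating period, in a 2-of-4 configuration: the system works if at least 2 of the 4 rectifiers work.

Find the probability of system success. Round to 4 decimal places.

0.9885

R = Σ_{i=2}^{4} C(4,i) p^i (1−p)^{4−i} with p = 0.852
C(4,2)·0.852^2·0.148^2 = 0.095401
C(4,3)·0.852^3·0.148^1 = 0.366134
C(4,4)·0.852^4·0.148^0 = 0.526937
Sum = 0.9885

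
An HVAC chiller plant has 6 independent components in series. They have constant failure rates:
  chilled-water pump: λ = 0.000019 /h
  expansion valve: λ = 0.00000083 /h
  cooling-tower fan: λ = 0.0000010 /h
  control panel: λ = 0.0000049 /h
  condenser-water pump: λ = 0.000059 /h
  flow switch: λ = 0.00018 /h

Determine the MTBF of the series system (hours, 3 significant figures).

Series of exponential components: λ_sys = Σ λ_i
λ_sys = 0.000019 + 0.00000083 + 0.0000010 + 0.0000049 + 0.000059 + 0.00018 = 2.6473e-04 /h
MTBF = 1 / λ_sys = 3780 h

3780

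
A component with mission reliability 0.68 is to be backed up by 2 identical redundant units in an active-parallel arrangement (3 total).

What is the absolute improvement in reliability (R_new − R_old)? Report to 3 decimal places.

0.287

R_before = 0.68
R_after = 1 − (1 − 0.68)^3 = 0.967
ΔR = 0.967 − 0.68 = 0.287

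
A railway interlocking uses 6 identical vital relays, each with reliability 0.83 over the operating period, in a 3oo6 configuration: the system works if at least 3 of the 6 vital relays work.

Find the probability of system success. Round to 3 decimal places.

R = Σ_{i=3}^{6} C(6,i) p^i (1−p)^{6−i} with p = 0.83
C(6,3)·0.83^3·0.17^3 = 0.05618
C(6,4)·0.83^4·0.17^2 = 0.20573
C(6,5)·0.83^5·0.17^1 = 0.40178
C(6,6)·0.83^6·0.17^0 = 0.32694
Sum = 0.991

0.991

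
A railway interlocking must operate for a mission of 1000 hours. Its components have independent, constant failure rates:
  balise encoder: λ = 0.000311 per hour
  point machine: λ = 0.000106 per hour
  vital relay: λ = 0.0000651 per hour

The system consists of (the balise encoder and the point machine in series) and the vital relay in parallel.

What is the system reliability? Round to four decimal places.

0.9785

R(balise encoder) = exp(−0.000311 × 1000) = 0.732714
R(point machine) = exp(−0.000106 × 1000) = 0.899425
R(vital relay) = exp(−0.0000651 × 1000) = 0.936974
Series (balise encoder and point machine): 0.732714 × 0.899425 = 0.659021
Parallel ([0.659021] and vital relay): 1 − (1 − 0.659021)(1 − 0.936974) = 0.9785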